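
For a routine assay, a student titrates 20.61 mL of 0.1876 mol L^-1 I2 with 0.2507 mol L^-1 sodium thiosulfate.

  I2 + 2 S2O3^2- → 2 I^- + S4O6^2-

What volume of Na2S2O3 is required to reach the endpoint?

30.85 mL

n(I2) = 0.02061 L × 0.1876 mol/L = 3.866 × 10^-3 mol
From the 2:1 stoichiometry, n(Na2S2O3) = 2/1 × 3.866 × 10^-3 = 7.733 × 10^-3 mol
V(Na2S2O3) = 7.733 × 10^-3 mol / 0.2507 mol/L = 0.03085 L = 30.85 mL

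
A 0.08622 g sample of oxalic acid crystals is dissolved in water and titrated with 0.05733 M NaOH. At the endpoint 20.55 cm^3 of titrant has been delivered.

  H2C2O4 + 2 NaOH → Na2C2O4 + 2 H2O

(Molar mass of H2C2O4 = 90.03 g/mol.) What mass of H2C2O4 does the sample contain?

0.05303 g

n(NaOH) = 0.02055 L × 0.05733 mol/L = 1.178 × 10^-3 mol
From the 1:2 ratio, n(H2C2O4) = 1/2 × 1.178 × 10^-3 = 5.891 × 10^-4 mol
mass of H2C2O4 = 5.891 × 10^-4 × 90.03 g/mol = 0.05303 g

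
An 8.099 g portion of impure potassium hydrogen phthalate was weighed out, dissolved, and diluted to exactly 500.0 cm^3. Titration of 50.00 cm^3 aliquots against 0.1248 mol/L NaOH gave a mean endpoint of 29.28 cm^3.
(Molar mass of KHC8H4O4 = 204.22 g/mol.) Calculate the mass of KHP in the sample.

KHC8H4O4 + NaOH → KNaC8H4O4 + H2O
n(NaOH) per titration = 0.02928 × 0.1248 = 3.654 × 10^-3 mol
n(KHC8H4O4) in each aliquot = 3.654 × 10^-3 mol (1:1 ratio)
n(KHC8H4O4) in the whole flask = 3.654 × 10^-3 × 500.0/50.00 = 0.03654 mol
mass of KHC8H4O4 = 0.03654 × 204.22 = 7.462 g

7.462 g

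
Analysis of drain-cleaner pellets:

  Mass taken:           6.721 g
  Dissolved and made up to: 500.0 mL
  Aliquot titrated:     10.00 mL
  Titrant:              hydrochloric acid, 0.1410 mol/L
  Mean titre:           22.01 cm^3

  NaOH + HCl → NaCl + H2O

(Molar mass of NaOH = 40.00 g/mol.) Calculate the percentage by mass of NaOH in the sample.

n(HCl) per titration = 0.02201 × 0.1410 = 3.103 × 10^-3 mol
n(NaOH) in each aliquot = 3.103 × 10^-3 mol (1:1 ratio)
n(NaOH) in the whole flask = 3.103 × 10^-3 × 500.0/10.00 = 0.1552 mol
mass of NaOH = 0.1552 × 40.00 = 6.207 g
% NaOH = 6.207 / 6.721 × 100 = 92.35 %

92.35 %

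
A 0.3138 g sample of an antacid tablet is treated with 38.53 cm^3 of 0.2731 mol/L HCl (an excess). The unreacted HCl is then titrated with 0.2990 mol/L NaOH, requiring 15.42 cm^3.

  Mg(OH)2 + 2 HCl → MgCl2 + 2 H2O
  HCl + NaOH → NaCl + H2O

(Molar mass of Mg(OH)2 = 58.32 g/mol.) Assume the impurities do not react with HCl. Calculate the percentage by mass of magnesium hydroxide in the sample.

54.94 %

n(HCl) added = 0.03853 × 0.2731 = 0.01052 mol
n(NaOH) used in back-titration = 0.01542 × 0.2990 = 4.611 × 10^-3 mol
n(HCl) left over = 4.611 × 10^-3 mol (1:1 ratio)
n(HCl) consumed by analyte = 0.01052 − 4.611 × 10^-3 = 5.912 × 10^-3 mol
From the 1:2 ratio, n(Mg(OH)2) = 1/2 × 5.912 × 10^-3 = 2.956 × 10^-3 mol
mass of Mg(OH)2 = 2.956 × 10^-3 × 58.32 = 0.1724 g
% Mg(OH)2 = 0.1724 / 0.3138 × 100 = 54.94 %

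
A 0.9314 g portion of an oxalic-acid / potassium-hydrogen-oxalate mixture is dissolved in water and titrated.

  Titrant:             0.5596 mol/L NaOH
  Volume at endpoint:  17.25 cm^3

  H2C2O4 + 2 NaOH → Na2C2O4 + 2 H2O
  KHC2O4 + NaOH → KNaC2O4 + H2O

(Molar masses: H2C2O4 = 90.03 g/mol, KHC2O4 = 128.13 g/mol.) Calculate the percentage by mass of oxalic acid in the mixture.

n(NaOH) = 0.01725 × 0.5596 = 9.653 × 10^-3 mol
Let x = n(H2C2O4), y = n(KHC2O4).
Titrant: 2x + 1y = 9.653 × 10^-3;  mass: 90.03x + 128.13y = 0.9314
Solving, x = 1.838 × 10^-3 mol, y = 5.978 × 10^-3 mol
mass of H2C2O4 = 1.838 × 10^-3 × 90.03 = 0.1654 g
% H2C2O4 = 0.1654 / 0.9314 × 100 = 17.76 %

17.76 %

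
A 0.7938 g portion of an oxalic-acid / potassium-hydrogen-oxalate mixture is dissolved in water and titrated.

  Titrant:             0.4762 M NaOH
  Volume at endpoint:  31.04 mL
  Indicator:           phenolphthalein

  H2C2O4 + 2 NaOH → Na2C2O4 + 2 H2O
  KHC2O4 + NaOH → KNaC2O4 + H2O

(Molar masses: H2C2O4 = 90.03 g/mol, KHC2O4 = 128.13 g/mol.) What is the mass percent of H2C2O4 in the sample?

n(NaOH) = 0.03104 × 0.4762 = 0.01478 mol
Let x = n(H2C2O4), y = n(KHC2O4).
Titrant: 2x + 1y = 0.01478;  mass: 90.03x + 128.13y = 0.7938
Solving, x = 6.618 × 10^-3 mol, y = 1.545 × 10^-3 mol
mass of H2C2O4 = 6.618 × 10^-3 × 90.03 = 0.5958 g
% H2C2O4 = 0.5958 / 0.7938 × 100 = 75.06 %

75.06 %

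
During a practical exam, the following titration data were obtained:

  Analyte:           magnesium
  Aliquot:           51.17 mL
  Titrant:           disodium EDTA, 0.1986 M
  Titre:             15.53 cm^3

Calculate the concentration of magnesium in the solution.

Mg^2+ + EDTA^4- → [Mg(EDTA)]^2-
n(EDTA) = 0.01553 L × 0.1986 mol/L = 3.084 × 10^-3 mol
n(Mg2+) = 3.084 × 10^-3 mol (1:1 mole ratio)
[Mg2+] = 3.084 × 10^-3 mol / 0.05117 L = 0.06027 mol/L

0.06027 M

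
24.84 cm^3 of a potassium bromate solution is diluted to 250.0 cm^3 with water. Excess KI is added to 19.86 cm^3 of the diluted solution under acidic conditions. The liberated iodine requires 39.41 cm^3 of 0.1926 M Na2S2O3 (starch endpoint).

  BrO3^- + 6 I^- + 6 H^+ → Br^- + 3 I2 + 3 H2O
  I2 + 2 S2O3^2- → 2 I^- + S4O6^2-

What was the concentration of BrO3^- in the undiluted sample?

n(S2O3^2-) = 0.03941 × 0.1926 = 7.590 × 10^-3 mol
n(I2) = n(S2O3^2-)/2 = 3.795 × 10^-3 mol
From the 1:3 ratio, n(BrO3^-) in the aliquot = 1/3 × 3.795 × 10^-3 = 1.265 × 10^-3 mol
[BrO3^-]_dilute = 1.265 × 10^-3 / 0.01986 = 0.06370 mol/L
[BrO3^-]_original = 0.06370 × 250.0/24.84 = 0.6411 mol/L

0.6411 M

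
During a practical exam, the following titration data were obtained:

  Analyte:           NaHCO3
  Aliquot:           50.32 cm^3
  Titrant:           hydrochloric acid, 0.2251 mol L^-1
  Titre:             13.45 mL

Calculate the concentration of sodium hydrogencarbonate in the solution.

0.06017 mol/L

NaHCO3 + HCl → NaCl + H2O + CO2
n(HCl) = 0.01345 L × 0.2251 mol/L = 3.028 × 10^-3 mol
n(NaHCO3) = 3.028 × 10^-3 mol (1:1 mole ratio)
[NaHCO3] = 3.028 × 10^-3 mol / 0.05032 L = 0.06017 mol/L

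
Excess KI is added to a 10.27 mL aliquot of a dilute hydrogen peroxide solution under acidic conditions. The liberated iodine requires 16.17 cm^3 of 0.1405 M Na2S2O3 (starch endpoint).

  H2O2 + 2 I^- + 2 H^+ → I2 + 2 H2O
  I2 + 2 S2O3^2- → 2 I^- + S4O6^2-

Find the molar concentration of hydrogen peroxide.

n(S2O3^2-) = 0.01617 × 0.1405 = 2.272 × 10^-3 mol
n(I2) = n(S2O3^2-)/2 = 1.136 × 10^-3 mol
n(H2O2) in the aliquot = 1.136 × 10^-3 mol (1:1 ratio)
[H2O2] = 1.136 × 10^-3 / 0.01027 = 0.1106 mol/L

0.1106 M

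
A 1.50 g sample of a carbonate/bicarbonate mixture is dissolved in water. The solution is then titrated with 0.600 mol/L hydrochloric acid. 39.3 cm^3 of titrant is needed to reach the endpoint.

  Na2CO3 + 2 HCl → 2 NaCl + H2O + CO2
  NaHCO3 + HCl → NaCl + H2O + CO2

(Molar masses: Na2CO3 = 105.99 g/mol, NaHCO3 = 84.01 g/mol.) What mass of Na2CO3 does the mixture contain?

0.822 g

n(HCl) = 0.0393 × 0.600 = 0.0236 mol
Let x = n(Na2CO3), y = n(NaHCO3).
Titrant: 2x + 1y = 0.0236;  mass: 105.99x + 84.01y = 1.50
Solving, x = 7.75 × 10^-3 mol, y = 8.07 × 10^-3 mol
mass of Na2CO3 = 7.75 × 10^-3 × 105.99 = 0.822 g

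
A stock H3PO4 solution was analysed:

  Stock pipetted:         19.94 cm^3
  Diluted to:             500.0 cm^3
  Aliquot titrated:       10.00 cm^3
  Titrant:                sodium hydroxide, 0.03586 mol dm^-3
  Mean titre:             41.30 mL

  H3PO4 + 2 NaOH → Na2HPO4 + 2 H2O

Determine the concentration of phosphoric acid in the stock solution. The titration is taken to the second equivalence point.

n(NaOH) = 0.04130 × 0.03586 = 1.481 × 10^-3 mol
From the 1:2 ratio, n(H3PO4) in the aliquot = 1/2 × 1.481 × 10^-3 = 7.405 × 10^-4 mol
[H3PO4]_dilute = 7.405 × 10^-4 / 0.01000 = 0.07405 mol/L
Dilution factor = 500.0 / 19.94 = 25.08
[H3PO4]_stock = 0.07405 × 25.08 = 1.857 mol/L

1.857 mol/L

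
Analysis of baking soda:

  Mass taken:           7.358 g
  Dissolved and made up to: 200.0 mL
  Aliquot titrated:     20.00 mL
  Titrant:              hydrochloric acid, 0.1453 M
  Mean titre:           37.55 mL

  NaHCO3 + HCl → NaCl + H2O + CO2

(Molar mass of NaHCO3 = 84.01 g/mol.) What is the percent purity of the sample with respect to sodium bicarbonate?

n(HCl) per titration = 0.03755 × 0.1453 = 5.456 × 10^-3 mol
n(NaHCO3) in each aliquot = 5.456 × 10^-3 mol (1:1 ratio)
n(NaHCO3) in the whole flask = 5.456 × 10^-3 × 200.0/20.00 = 0.05456 mol
mass of NaHCO3 = 0.05456 × 84.01 = 4.584 g
% NaHCO3 = 4.584 / 7.358 × 100 = 62.29 %

62.29 %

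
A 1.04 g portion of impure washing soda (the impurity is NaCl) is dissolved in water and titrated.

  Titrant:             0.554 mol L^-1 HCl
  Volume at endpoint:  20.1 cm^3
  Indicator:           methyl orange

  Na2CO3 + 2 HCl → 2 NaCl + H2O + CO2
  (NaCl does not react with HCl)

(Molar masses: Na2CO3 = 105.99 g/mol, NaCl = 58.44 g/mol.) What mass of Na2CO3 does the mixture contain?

n(HCl) = 0.0201 × 0.554 = 0.0111 mol
Let x = n(Na2CO3), y = n(NaCl).
Titrant: 2x = 0.0111;  mass: 105.99x + 58.44y = 1.04
Solving, x = 5.57 × 10^-3 mol, y = 7.70 × 10^-3 mol
mass of Na2CO3 = 5.57 × 10^-3 × 105.99 = 0.590 g

0.590 g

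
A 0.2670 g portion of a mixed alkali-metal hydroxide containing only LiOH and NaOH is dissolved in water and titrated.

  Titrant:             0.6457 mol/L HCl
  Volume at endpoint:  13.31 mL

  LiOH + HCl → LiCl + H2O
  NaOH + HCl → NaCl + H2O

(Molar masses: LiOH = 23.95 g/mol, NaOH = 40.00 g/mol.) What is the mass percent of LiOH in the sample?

42.91 %

n(HCl) = 0.01331 × 0.6457 = 8.594 × 10^-3 mol
Let x = n(LiOH), y = n(NaOH).
Titrant: 1x + 1y = 8.594 × 10^-3;  mass: 23.95x + 40.00y = 0.2670
Solving, x = 4.783 × 10^-3 mol, y = 3.811 × 10^-3 mol
mass of LiOH = 4.783 × 10^-3 × 23.95 = 0.1146 g
% LiOH = 0.1146 / 0.2670 × 100 = 42.91 %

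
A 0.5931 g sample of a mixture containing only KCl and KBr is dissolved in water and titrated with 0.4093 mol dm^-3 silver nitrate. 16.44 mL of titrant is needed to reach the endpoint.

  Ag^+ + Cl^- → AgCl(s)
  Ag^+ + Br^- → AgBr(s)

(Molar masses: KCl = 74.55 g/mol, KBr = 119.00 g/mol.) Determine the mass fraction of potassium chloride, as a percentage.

n(AgNO3) = 0.01644 × 0.4093 = 6.729 × 10^-3 mol
Let x = n(KCl), y = n(KBr).
Titrant: 1x + 1y = 6.729 × 10^-3;  mass: 74.55x + 119.00y = 0.5931
Solving, x = 4.671 × 10^-3 mol, y = 2.058 × 10^-3 mol
mass of KCl = 4.671 × 10^-3 × 74.55 = 0.3482 g
% KCl = 0.3482 / 0.5931 × 100 = 58.72 %

58.72 %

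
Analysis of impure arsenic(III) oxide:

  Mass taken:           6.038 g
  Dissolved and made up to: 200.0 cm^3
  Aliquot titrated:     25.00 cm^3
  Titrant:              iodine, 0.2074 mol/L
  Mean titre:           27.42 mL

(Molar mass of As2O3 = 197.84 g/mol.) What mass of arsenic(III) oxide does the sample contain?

As2O3 + 2 I2 + 2 H2O → As2O5 + 4 HI
n(I2) per titration = 0.02742 × 0.2074 = 5.687 × 10^-3 mol
From the 1:2 ratio, n(As2O3) in each aliquot = 1/2 × 5.687 × 10^-3 = 2.843 × 10^-3 mol
n(As2O3) in the whole flask = 2.843 × 10^-3 × 200.0/25.00 = 0.02275 mol
mass of As2O3 = 0.02275 × 197.84 = 4.500 g

4.500 g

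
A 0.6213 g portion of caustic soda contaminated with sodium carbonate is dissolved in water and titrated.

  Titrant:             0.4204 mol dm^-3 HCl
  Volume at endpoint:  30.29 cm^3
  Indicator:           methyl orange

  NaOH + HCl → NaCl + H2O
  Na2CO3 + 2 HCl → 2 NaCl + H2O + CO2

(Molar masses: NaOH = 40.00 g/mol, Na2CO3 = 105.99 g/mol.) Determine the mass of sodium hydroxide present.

n(HCl) = 0.03029 × 0.4204 = 0.01273 mol
Let x = n(NaOH), y = n(Na2CO3).
Titrant: 1x + 2y = 0.01273;  mass: 40.00x + 105.99y = 0.6213
Solving, x = 4.120 × 10^-3 mol, y = 4.307 × 10^-3 mol
mass of NaOH = 4.120 × 10^-3 × 40.00 = 0.1648 g

0.1648 g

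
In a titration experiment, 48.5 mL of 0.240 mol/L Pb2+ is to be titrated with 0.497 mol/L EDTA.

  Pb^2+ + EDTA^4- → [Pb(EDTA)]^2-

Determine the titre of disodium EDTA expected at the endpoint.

23.4 mL

n(Pb2+) = 0.0485 L × 0.240 mol/L = 0.0116 mol
n(EDTA) = 0.0116 mol (1:1 stoichiometry)
V(EDTA) = 0.0116 mol / 0.497 mol/L = 0.0234 L = 23.4 mL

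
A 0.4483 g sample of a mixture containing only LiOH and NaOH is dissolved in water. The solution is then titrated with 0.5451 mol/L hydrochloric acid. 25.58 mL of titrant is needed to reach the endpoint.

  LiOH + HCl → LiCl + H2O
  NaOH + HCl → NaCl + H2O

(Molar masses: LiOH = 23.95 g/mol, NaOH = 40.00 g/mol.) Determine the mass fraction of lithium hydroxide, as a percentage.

36.43 %

n(HCl) = 0.02558 × 0.5451 = 0.01394 mol
Let x = n(LiOH), y = n(NaOH).
Titrant: 1x + 1y = 0.01394;  mass: 23.95x + 40.00y = 0.4483
Solving, x = 6.819 × 10^-3 mol, y = 7.125 × 10^-3 mol
mass of LiOH = 6.819 × 10^-3 × 23.95 = 0.1633 g
% LiOH = 0.1633 / 0.4483 × 100 = 36.43 %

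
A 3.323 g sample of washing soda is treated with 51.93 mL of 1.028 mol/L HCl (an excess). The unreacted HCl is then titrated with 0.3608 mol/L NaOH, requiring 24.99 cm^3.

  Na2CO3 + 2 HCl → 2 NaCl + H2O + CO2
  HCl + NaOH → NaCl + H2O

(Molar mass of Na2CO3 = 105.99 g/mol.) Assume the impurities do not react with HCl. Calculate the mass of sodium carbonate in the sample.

n(HCl) added = 0.05193 × 1.028 = 0.05338 mol
n(NaOH) used in back-titration = 0.02499 × 0.3608 = 9.016 × 10^-3 mol
n(HCl) left over = 9.016 × 10^-3 mol (1:1 ratio)
n(HCl) consumed by analyte = 0.05338 − 9.016 × 10^-3 = 0.04437 mol
From the 1:2 ratio, n(Na2CO3) = 1/2 × 0.04437 = 0.02218 mol
mass of Na2CO3 = 0.02218 × 105.99 = 2.351 g

2.351 g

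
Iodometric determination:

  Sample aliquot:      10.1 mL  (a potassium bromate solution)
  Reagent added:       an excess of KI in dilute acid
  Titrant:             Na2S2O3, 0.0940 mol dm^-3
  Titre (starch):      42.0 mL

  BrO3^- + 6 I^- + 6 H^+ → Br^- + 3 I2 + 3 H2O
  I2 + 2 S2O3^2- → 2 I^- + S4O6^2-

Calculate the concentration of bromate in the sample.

0.0651 mol/L

n(S2O3^2-) = 0.0420 × 0.0940 = 3.95 × 10^-3 mol
n(I2) = n(S2O3^2-)/2 = 1.97 × 10^-3 mol
From the 1:3 ratio, n(BrO3^-) in the aliquot = 1/3 × 1.97 × 10^-3 = 6.58 × 10^-4 mol
[BrO3^-] = 6.58 × 10^-4 / 0.0101 = 0.0651 mol/L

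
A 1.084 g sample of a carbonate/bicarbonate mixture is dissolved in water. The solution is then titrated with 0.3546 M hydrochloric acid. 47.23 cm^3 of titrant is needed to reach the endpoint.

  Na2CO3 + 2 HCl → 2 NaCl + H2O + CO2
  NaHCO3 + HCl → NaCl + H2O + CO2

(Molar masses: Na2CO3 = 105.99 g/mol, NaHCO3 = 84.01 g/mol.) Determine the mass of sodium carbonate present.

0.5519 g

n(HCl) = 0.04723 × 0.3546 = 0.01675 mol
Let x = n(Na2CO3), y = n(NaHCO3).
Titrant: 2x + 1y = 0.01675;  mass: 105.99x + 84.01y = 1.084
Solving, x = 5.207 × 10^-3 mol, y = 6.334 × 10^-3 mol
mass of Na2CO3 = 5.207 × 10^-3 × 105.99 = 0.5519 g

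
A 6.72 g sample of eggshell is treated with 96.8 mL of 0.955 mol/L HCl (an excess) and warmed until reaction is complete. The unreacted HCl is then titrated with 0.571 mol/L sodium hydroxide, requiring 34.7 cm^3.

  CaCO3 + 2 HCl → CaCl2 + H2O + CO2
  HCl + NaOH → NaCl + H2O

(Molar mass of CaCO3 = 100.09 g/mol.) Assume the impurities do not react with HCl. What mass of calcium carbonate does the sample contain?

n(HCl) added = 0.0968 × 0.955 = 0.0924 mol
n(NaOH) used in back-titration = 0.0347 × 0.571 = 0.0198 mol
n(HCl) left over = 0.0198 mol (1:1 ratio)
n(HCl) consumed by analyte = 0.0924 − 0.0198 = 0.0726 mol
From the 1:2 ratio, n(CaCO3) = 1/2 × 0.0726 = 0.0363 mol
mass of CaCO3 = 0.0363 × 100.09 = 3.63 g

3.63 g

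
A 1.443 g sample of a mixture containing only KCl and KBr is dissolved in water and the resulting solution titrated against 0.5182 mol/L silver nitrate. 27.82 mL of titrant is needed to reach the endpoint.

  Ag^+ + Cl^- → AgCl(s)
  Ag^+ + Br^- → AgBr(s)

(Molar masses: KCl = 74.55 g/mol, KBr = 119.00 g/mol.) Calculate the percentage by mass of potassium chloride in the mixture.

n(AgNO3) = 0.02782 × 0.5182 = 0.01442 mol
Let x = n(KCl), y = n(KBr).
Titrant: 1x + 1y = 0.01442;  mass: 74.55x + 119.00y = 1.443
Solving, x = 6.131 × 10^-3 mol, y = 8.285 × 10^-3 mol
mass of KCl = 6.131 × 10^-3 × 74.55 = 0.4571 g
% KCl = 0.4571 / 1.443 × 100 = 31.68 %

31.68 %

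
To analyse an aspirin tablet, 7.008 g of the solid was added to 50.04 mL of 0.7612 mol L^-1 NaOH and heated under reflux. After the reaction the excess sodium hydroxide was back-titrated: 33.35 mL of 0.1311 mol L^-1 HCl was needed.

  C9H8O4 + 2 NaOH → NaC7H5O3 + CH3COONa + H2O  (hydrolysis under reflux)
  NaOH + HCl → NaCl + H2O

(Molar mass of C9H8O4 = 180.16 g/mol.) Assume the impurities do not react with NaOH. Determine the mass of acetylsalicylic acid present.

3.037 g

n(NaOH) added = 0.05004 × 0.7612 = 0.03809 mol
n(HCl) used in back-titration = 0.03335 × 0.1311 = 4.372 × 10^-3 mol
n(NaOH) left over = 4.372 × 10^-3 mol (1:1 ratio)
n(NaOH) consumed by analyte = 0.03809 − 4.372 × 10^-3 = 0.03372 mol
From the 1:2 ratio, n(C9H8O4) = 1/2 × 0.03372 = 0.01686 mol
mass of C9H8O4 = 0.01686 × 180.16 = 3.037 g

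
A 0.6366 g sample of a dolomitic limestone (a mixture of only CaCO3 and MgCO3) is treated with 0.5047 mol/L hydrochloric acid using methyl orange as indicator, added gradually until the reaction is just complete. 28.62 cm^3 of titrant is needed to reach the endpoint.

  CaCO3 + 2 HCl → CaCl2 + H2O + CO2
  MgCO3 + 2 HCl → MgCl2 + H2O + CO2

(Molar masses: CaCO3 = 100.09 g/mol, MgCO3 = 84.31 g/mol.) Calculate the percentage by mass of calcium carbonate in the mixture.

27.59 %

n(HCl) = 0.02862 × 0.5047 = 0.01444 mol
Let x = n(CaCO3), y = n(MgCO3).
Titrant: 2x + 2y = 0.01444;  mass: 100.09x + 84.31y = 0.6366
Solving, x = 1.755 × 10^-3 mol, y = 5.467 × 10^-3 mol
mass of CaCO3 = 1.755 × 10^-3 × 100.09 = 0.1756 g
% CaCO3 = 0.1756 / 0.6366 × 100 = 27.59 %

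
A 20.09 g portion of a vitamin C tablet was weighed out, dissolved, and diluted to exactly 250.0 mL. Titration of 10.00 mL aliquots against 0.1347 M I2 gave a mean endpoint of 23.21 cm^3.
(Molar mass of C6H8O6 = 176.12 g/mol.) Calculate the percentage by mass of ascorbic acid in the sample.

68.52 %

C6H8O6 + I2 → C6H6O6 + 2 HI
n(I2) per titration = 0.02321 × 0.1347 = 3.126 × 10^-3 mol
n(C6H8O6) in each aliquot = 3.126 × 10^-3 mol (1:1 ratio)
n(C6H8O6) in the whole flask = 3.126 × 10^-3 × 250.0/10.00 = 0.07816 mol
mass of C6H8O6 = 0.07816 × 176.12 = 13.77 g
% C6H8O6 = 13.77 / 20.09 × 100 = 68.52 %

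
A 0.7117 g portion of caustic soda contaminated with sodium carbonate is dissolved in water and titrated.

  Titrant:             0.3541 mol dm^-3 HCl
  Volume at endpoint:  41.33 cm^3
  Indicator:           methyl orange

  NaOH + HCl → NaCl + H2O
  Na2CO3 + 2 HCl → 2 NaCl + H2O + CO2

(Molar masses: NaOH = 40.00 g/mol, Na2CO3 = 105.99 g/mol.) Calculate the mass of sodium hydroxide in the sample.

n(HCl) = 0.04133 × 0.3541 = 0.01463 mol
Let x = n(NaOH), y = n(Na2CO3).
Titrant: 1x + 2y = 0.01463;  mass: 40.00x + 105.99y = 0.7117
Solving, x = 4.916 × 10^-3 mol, y = 4.860 × 10^-3 mol
mass of NaOH = 4.916 × 10^-3 × 40.00 = 0.1966 g

0.1966 g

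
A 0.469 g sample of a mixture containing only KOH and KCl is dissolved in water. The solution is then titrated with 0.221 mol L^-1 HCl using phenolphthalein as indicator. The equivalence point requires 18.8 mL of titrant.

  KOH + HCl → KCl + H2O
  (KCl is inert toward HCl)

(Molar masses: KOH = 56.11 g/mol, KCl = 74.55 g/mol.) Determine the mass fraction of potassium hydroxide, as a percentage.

49.7 %

n(HCl) = 0.0188 × 0.221 = 4.15 × 10^-3 mol
Let x = n(KOH), y = n(KCl).
Titrant: 1x = 4.15 × 10^-3;  mass: 56.11x + 74.55y = 0.469
Solving, x = 4.15 × 10^-3 mol, y = 3.16 × 10^-3 mol
mass of KOH = 4.15 × 10^-3 × 56.11 = 0.233 g
% KOH = 0.233 / 0.469 × 100 = 49.7 %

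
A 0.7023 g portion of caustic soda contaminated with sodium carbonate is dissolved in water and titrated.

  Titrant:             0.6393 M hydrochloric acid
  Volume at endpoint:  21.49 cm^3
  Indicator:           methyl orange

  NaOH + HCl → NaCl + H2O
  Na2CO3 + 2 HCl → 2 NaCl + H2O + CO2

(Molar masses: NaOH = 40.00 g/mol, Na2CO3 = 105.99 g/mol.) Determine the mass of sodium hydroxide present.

0.07934 g

n(HCl) = 0.02149 × 0.6393 = 0.01374 mol
Let x = n(NaOH), y = n(Na2CO3).
Titrant: 1x + 2y = 0.01374;  mass: 40.00x + 105.99y = 0.7023
Solving, x = 1.983 × 10^-3 mol, y = 5.878 × 10^-3 mol
mass of NaOH = 1.983 × 10^-3 × 40.00 = 0.07934 g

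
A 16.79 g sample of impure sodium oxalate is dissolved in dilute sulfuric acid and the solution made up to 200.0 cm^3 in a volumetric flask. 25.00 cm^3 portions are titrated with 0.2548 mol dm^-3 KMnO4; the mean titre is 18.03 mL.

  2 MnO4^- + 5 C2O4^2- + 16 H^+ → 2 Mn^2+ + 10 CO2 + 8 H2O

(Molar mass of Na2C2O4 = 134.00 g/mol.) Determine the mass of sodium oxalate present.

n(KMnO4) per titration = 0.01803 × 0.2548 = 4.594 × 10^-3 mol
From the 5:2 ratio, n(Na2C2O4) in each aliquot = 5/2 × 4.594 × 10^-3 = 0.01149 mol
n(Na2C2O4) in the whole flask = 0.01149 × 200.0/25.00 = 0.09188 mol
mass of Na2C2O4 = 0.09188 × 134.00 = 12.31 g

12.31 g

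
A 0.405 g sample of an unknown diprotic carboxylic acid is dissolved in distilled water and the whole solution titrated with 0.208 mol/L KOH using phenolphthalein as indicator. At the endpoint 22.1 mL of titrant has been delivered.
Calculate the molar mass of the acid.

176 g/mol

n(KOH) = 0.0221 L × 0.208 mol/L = 4.60 × 10^-3 mol
From the 1:2 ratio, n(H2A) = 1/2 × 4.60 × 10^-3 = 2.30 × 10^-3 mol
M = m / n = 0.405 g / 2.30 × 10^-3 mol = 176 g/mol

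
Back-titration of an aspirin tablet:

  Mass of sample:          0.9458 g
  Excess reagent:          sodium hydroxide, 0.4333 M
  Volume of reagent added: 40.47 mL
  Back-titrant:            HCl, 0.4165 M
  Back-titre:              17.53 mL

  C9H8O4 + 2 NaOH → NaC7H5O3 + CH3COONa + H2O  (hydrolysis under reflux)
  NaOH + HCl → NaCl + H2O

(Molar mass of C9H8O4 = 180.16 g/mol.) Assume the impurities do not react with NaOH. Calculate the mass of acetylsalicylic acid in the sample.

n(NaOH) added = 0.04047 × 0.4333 = 0.01754 mol
n(HCl) used in back-titration = 0.01753 × 0.4165 = 7.301 × 10^-3 mol
n(NaOH) left over = 7.301 × 10^-3 mol (1:1 ratio)
n(NaOH) consumed by analyte = 0.01754 − 7.301 × 10^-3 = 0.01023 mol
From the 1:2 ratio, n(C9H8O4) = 1/2 × 0.01023 = 5.117 × 10^-3 mol
mass of C9H8O4 = 5.117 × 10^-3 × 180.16 = 0.9219 g

0.9219 g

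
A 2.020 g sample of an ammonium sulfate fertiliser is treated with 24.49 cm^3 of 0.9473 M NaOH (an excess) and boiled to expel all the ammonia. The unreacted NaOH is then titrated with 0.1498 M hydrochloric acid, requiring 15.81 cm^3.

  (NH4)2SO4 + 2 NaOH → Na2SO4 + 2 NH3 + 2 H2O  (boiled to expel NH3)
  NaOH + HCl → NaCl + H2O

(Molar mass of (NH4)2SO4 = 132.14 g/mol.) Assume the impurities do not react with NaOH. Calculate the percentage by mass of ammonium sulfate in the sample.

n(NaOH) added = 0.02449 × 0.9473 = 0.02320 mol
n(HCl) used in back-titration = 0.01581 × 0.1498 = 2.368 × 10^-3 mol
n(NaOH) left over = 2.368 × 10^-3 mol (1:1 ratio)
n(NaOH) consumed by analyte = 0.02320 − 2.368 × 10^-3 = 0.02083 mol
From the 1:2 ratio, n((NH4)2SO4) = 1/2 × 0.02083 = 0.01042 mol
mass of (NH4)2SO4 = 0.01042 × 132.14 = 1.376 g
% (NH4)2SO4 = 1.376 / 2.020 × 100 = 68.13 %

68.13 %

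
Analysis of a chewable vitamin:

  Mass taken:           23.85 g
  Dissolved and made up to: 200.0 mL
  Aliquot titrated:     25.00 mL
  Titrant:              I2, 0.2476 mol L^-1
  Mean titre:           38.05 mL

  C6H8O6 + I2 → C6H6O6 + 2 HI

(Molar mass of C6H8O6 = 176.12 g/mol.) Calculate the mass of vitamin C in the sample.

n(I2) per titration = 0.03805 × 0.2476 = 9.421 × 10^-3 mol
n(C6H8O6) in each aliquot = 9.421 × 10^-3 mol (1:1 ratio)
n(C6H8O6) in the whole flask = 9.421 × 10^-3 × 200.0/25.00 = 0.07537 mol
mass of C6H8O6 = 0.07537 × 176.12 = 13.27 g

13.27 g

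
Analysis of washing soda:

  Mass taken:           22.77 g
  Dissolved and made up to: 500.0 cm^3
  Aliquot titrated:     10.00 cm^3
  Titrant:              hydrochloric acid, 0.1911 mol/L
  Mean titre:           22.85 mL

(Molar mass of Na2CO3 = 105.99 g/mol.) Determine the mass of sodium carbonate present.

11.57 g

Na2CO3 + 2 HCl → 2 NaCl + H2O + CO2
n(HCl) per titration = 0.02285 × 0.1911 = 4.367 × 10^-3 mol
From the 1:2 ratio, n(Na2CO3) in each aliquot = 1/2 × 4.367 × 10^-3 = 2.183 × 10^-3 mol
n(Na2CO3) in the whole flask = 2.183 × 10^-3 × 500.0/10.00 = 0.1092 mol
mass of Na2CO3 = 0.1092 × 105.99 = 11.57 g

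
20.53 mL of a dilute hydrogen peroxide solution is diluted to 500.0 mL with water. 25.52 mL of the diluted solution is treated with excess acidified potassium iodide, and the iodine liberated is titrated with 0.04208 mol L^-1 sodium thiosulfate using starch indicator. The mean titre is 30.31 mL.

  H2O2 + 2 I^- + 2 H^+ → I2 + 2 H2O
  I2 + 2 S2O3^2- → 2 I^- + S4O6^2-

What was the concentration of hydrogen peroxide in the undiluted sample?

0.6086 mol/L

n(S2O3^2-) = 0.03031 × 0.04208 = 1.275 × 10^-3 mol
n(I2) = n(S2O3^2-)/2 = 6.377 × 10^-4 mol
n(H2O2) in the aliquot = 6.377 × 10^-4 mol (1:1 ratio)
[H2O2]_dilute = 6.377 × 10^-4 / 0.02552 = 0.02499 mol/L
[H2O2]_original = 0.02499 × 500.0/20.53 = 0.6086 mol/L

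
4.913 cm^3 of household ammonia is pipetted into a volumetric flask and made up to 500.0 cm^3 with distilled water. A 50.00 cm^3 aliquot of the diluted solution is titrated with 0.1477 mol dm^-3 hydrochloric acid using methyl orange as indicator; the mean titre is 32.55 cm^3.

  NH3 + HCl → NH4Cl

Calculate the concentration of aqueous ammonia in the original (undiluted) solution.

n(HCl) = 0.03255 × 0.1477 = 4.808 × 10^-3 mol
n(NH3) in the aliquot = 4.808 × 10^-3 mol (1:1 ratio)
[NH3]_dilute = 4.808 × 10^-3 / 0.05000 = 0.09615 mol/L
Dilution factor = 500.0 / 4.913 = 101.8
[NH3]_stock = 0.09615 × 101.8 = 9.786 mol/L

9.786 mol/L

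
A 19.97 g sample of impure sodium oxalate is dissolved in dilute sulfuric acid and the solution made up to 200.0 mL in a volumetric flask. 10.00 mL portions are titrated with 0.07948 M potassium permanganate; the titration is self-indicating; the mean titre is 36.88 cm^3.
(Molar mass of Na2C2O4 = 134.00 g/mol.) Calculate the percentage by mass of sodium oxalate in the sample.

98.34 %

2 MnO4^- + 5 C2O4^2- + 16 H^+ → 2 Mn^2+ + 10 CO2 + 8 H2O
n(KMnO4) per titration = 0.03688 × 0.07948 = 2.931 × 10^-3 mol
From the 5:2 ratio, n(Na2C2O4) in each aliquot = 5/2 × 2.931 × 10^-3 = 7.328 × 10^-3 mol
n(Na2C2O4) in the whole flask = 7.328 × 10^-3 × 200.0/10.00 = 0.1466 mol
mass of Na2C2O4 = 0.1466 × 134.00 = 19.64 g
% Na2C2O4 = 19.64 / 19.97 × 100 = 98.34 %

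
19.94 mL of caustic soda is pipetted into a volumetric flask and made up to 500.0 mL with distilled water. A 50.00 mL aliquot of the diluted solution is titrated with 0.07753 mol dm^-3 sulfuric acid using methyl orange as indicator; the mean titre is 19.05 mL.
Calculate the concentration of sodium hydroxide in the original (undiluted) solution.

1.481 mol/L

2 NaOH + H2SO4 → Na2SO4 + 2 H2O
n(H2SO4) = 0.01905 × 0.07753 = 1.477 × 10^-3 mol
From the 2:1 ratio, n(NaOH) in the aliquot = 2/1 × 1.477 × 10^-3 = 2.954 × 10^-3 mol
[NaOH]_dilute = 2.954 × 10^-3 / 0.05000 = 0.05908 mol/L
Dilution factor = 500.0 / 19.94 = 25.08
[NaOH]_stock = 0.05908 × 25.08 = 1.481 mol/L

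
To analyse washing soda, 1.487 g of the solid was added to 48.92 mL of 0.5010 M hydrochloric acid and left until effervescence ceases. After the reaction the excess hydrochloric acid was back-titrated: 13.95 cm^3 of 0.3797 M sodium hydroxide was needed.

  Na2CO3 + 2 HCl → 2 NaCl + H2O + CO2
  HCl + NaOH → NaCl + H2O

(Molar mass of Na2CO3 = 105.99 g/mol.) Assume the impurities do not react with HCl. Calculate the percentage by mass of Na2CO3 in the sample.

n(HCl) added = 0.04892 × 0.5010 = 0.02451 mol
n(NaOH) used in back-titration = 0.01395 × 0.3797 = 5.297 × 10^-3 mol
n(HCl) left over = 5.297 × 10^-3 mol (1:1 ratio)
n(HCl) consumed by analyte = 0.02451 − 5.297 × 10^-3 = 0.01921 mol
From the 1:2 ratio, n(Na2CO3) = 1/2 × 0.01921 = 9.606 × 10^-3 mol
mass of Na2CO3 = 9.606 × 10^-3 × 105.99 = 1.018 g
% Na2CO3 = 1.018 / 1.487 × 100 = 68.47 %

68.47 %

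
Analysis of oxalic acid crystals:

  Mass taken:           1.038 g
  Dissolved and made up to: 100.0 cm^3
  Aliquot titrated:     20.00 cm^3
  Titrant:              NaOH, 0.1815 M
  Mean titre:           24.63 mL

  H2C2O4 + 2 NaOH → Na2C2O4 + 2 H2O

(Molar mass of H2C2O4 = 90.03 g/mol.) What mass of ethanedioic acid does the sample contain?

n(NaOH) per titration = 0.02463 × 0.1815 = 4.470 × 10^-3 mol
From the 1:2 ratio, n(H2C2O4) in each aliquot = 1/2 × 4.470 × 10^-3 = 2.235 × 10^-3 mol
n(H2C2O4) in the whole flask = 2.235 × 10^-3 × 100.0/20.00 = 0.01118 mol
mass of H2C2O4 = 0.01118 × 90.03 = 1.006 g

1.006 g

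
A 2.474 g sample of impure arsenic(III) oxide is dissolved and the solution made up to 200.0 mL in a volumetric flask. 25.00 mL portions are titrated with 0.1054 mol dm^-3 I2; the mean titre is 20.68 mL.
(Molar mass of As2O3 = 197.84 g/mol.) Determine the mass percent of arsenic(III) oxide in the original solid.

69.72 %

As2O3 + 2 I2 + 2 H2O → As2O5 + 4 HI
n(I2) per titration = 0.02068 × 0.1054 = 2.180 × 10^-3 mol
From the 1:2 ratio, n(As2O3) in each aliquot = 1/2 × 2.180 × 10^-3 = 1.090 × 10^-3 mol
n(As2O3) in the whole flask = 1.090 × 10^-3 × 200.0/25.00 = 8.719 × 10^-3 mol
mass of As2O3 = 8.719 × 10^-3 × 197.84 = 1.725 g
% As2O3 = 1.725 / 2.474 × 100 = 69.72 %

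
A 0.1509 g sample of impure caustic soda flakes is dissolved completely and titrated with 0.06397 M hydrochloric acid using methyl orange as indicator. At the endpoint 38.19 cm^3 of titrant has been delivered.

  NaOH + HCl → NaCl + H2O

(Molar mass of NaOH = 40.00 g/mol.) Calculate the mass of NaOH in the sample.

n(HCl) = 0.03819 L × 0.06397 mol/L = 2.443 × 10^-3 mol
n(NaOH) = 2.443 × 10^-3 mol (1:1 ratio)
mass of NaOH = 2.443 × 10^-3 × 40.00 g/mol = 0.09772 g

0.09772 g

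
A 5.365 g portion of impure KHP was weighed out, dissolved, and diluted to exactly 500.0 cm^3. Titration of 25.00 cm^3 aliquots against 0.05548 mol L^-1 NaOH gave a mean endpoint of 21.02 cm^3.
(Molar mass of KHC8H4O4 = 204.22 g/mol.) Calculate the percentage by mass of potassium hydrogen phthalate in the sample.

KHC8H4O4 + NaOH → KNaC8H4O4 + H2O
n(NaOH) per titration = 0.02102 × 0.05548 = 1.166 × 10^-3 mol
n(KHC8H4O4) in each aliquot = 1.166 × 10^-3 mol (1:1 ratio)
n(KHC8H4O4) in the whole flask = 1.166 × 10^-3 × 500.0/25.00 = 0.02332 mol
mass of KHC8H4O4 = 0.02332 × 204.22 = 4.763 g
% KHC8H4O4 = 4.763 / 5.365 × 100 = 88.78 %

88.78 %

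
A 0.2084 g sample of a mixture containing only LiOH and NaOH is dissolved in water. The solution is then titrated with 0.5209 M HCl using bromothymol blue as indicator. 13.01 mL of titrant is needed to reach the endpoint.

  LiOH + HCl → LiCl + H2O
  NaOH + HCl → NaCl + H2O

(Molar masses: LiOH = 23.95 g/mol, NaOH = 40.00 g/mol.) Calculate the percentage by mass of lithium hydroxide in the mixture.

n(HCl) = 0.01301 × 0.5209 = 6.777 × 10^-3 mol
Let x = n(LiOH), y = n(NaOH).
Titrant: 1x + 1y = 6.777 × 10^-3;  mass: 23.95x + 40.00y = 0.2084
Solving, x = 3.905 × 10^-3 mol, y = 2.872 × 10^-3 mol
mass of LiOH = 3.905 × 10^-3 × 23.95 = 0.09353 g
% LiOH = 0.09353 / 0.2084 × 100 = 44.88 %

44.88 %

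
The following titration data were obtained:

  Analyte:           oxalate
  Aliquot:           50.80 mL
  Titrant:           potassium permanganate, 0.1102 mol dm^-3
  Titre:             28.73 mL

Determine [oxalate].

2 MnO4^- + 5 C2O4^2- + 16 H^+ → 2 Mn^2+ + 10 CO2 + 8 H2O
n(KMnO4) = 0.02873 L × 0.1102 mol/L = 3.166 × 10^-3 mol
From the 5:2 mole ratio, n(C2O4^2-) = 5/2 × 3.166 × 10^-3 = 7.915 × 10^-3 mol
[C2O4^2-] = 7.915 × 10^-3 mol / 0.05080 L = 0.1558 mol/L

0.1558 mol/L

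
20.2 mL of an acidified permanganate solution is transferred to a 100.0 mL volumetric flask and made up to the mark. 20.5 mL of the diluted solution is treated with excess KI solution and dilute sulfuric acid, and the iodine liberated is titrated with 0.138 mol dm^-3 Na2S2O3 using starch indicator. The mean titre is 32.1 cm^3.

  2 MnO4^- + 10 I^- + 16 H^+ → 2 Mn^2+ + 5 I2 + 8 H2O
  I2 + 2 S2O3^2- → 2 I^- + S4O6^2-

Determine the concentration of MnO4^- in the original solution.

0.214 mol/L

n(S2O3^2-) = 0.0321 × 0.138 = 4.43 × 10^-3 mol
n(I2) = n(S2O3^2-)/2 = 2.21 × 10^-3 mol
From the 2:5 ratio, n(MnO4^-) in the aliquot = 2/5 × 2.21 × 10^-3 = 8.86 × 10^-4 mol
[MnO4^-]_dilute = 8.86 × 10^-4 / 0.0205 = 0.0432 mol/L
[MnO4^-]_original = 0.0432 × 100.0/20.2 = 0.214 mol/L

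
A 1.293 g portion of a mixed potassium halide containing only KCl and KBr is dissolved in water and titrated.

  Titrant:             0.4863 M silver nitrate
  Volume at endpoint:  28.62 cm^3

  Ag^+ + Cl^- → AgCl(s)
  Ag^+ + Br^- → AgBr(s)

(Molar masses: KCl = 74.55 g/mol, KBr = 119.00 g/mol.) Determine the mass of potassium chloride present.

n(AgNO3) = 0.02862 × 0.4863 = 0.01392 mol
Let x = n(KCl), y = n(KBr).
Titrant: 1x + 1y = 0.01392;  mass: 74.55x + 119.00y = 1.293
Solving, x = 8.172 × 10^-3 mol, y = 5.746 × 10^-3 mol
mass of KCl = 8.172 × 10^-3 × 74.55 = 0.6092 g

0.6092 g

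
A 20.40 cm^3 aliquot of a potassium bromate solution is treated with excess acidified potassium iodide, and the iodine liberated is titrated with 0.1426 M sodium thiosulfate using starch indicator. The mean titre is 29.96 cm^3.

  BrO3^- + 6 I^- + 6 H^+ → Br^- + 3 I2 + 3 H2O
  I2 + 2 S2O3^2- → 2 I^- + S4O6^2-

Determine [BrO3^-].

0.03490 M

n(S2O3^2-) = 0.02996 × 0.1426 = 4.272 × 10^-3 mol
n(I2) = n(S2O3^2-)/2 = 2.136 × 10^-3 mol
From the 1:3 ratio, n(BrO3^-) in the aliquot = 1/3 × 2.136 × 10^-3 = 7.120 × 10^-4 mol
[BrO3^-] = 7.120 × 10^-4 / 0.02040 = 0.03490 mol/L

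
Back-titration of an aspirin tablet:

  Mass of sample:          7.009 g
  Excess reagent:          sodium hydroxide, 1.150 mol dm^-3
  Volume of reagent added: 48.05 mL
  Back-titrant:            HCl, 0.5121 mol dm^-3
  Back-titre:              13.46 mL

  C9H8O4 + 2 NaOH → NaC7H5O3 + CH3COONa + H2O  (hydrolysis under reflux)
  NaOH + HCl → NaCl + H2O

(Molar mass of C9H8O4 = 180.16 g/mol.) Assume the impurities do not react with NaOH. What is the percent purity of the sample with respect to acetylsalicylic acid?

62.16 %

n(NaOH) added = 0.04805 × 1.150 = 0.05526 mol
n(HCl) used in back-titration = 0.01346 × 0.5121 = 6.893 × 10^-3 mol
n(NaOH) left over = 6.893 × 10^-3 mol (1:1 ratio)
n(NaOH) consumed by analyte = 0.05526 − 6.893 × 10^-3 = 0.04836 mol
From the 1:2 ratio, n(C9H8O4) = 1/2 × 0.04836 = 0.02418 mol
mass of C9H8O4 = 0.02418 × 180.16 = 4.357 g
% C9H8O4 = 4.357 / 7.009 × 100 = 62.16 %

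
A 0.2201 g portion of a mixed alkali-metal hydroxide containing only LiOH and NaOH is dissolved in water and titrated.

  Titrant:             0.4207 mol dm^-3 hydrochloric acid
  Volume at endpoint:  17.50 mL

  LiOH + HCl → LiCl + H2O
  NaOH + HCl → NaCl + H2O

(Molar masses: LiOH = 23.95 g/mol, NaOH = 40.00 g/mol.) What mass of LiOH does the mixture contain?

n(HCl) = 0.01750 × 0.4207 = 7.362 × 10^-3 mol
Let x = n(LiOH), y = n(NaOH).
Titrant: 1x + 1y = 7.362 × 10^-3;  mass: 23.95x + 40.00y = 0.2201
Solving, x = 4.635 × 10^-3 mol, y = 2.727 × 10^-3 mol
mass of LiOH = 4.635 × 10^-3 × 23.95 = 0.1110 g

0.1110 g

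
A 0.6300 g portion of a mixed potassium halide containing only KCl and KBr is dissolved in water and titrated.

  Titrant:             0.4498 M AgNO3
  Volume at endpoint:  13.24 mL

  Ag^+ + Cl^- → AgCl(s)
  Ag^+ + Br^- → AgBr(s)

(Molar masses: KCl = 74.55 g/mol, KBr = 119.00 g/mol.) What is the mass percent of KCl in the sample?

n(AgNO3) = 0.01324 × 0.4498 = 5.955 × 10^-3 mol
Let x = n(KCl), y = n(KBr).
Titrant: 1x + 1y = 5.955 × 10^-3;  mass: 74.55x + 119.00y = 0.6300
Solving, x = 1.770 × 10^-3 mol, y = 4.185 × 10^-3 mol
mass of KCl = 1.770 × 10^-3 × 74.55 = 0.1320 g
% KCl = 0.1320 / 0.6300 × 100 = 20.95 %

20.95 %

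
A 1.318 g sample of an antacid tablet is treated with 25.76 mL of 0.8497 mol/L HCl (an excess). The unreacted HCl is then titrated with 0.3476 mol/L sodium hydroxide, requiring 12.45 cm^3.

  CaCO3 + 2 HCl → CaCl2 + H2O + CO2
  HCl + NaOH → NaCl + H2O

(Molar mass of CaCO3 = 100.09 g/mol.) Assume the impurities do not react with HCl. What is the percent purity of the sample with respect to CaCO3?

66.68 %

n(HCl) added = 0.02576 × 0.8497 = 0.02189 mol
n(NaOH) used in back-titration = 0.01245 × 0.3476 = 4.328 × 10^-3 mol
n(HCl) left over = 4.328 × 10^-3 mol (1:1 ratio)
n(HCl) consumed by analyte = 0.02189 − 4.328 × 10^-3 = 0.01756 mol
From the 1:2 ratio, n(CaCO3) = 1/2 × 0.01756 = 8.780 × 10^-3 mol
mass of CaCO3 = 8.780 × 10^-3 × 100.09 = 0.8788 g
% CaCO3 = 0.8788 / 1.318 × 100 = 66.68 %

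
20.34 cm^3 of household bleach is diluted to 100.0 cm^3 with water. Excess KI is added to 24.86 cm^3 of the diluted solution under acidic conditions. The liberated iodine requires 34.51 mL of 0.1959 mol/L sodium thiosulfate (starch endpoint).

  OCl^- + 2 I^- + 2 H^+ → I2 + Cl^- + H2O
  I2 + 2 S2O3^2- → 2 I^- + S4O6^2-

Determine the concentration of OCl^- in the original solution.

n(S2O3^2-) = 0.03451 × 0.1959 = 6.761 × 10^-3 mol
n(I2) = n(S2O3^2-)/2 = 3.380 × 10^-3 mol
n(OCl^-) in the aliquot = 3.380 × 10^-3 mol (1:1 ratio)
[OCl^-]_dilute = 3.380 × 10^-3 / 0.02486 = 0.1360 mol/L
[OCl^-]_original = 0.1360 × 100.0/20.34 = 0.6685 mol/L

0.6685 mol/L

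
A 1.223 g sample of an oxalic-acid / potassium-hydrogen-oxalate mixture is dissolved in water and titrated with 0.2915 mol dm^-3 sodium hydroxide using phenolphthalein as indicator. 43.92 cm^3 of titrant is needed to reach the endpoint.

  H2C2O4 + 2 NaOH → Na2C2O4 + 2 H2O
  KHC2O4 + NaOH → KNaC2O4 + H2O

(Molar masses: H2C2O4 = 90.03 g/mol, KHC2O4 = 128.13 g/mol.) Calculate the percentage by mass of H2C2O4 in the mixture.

n(NaOH) = 0.04392 × 0.2915 = 0.01280 mol
Let x = n(H2C2O4), y = n(KHC2O4).
Titrant: 2x + 1y = 0.01280;  mass: 90.03x + 128.13y = 1.223
Solving, x = 2.511 × 10^-3 mol, y = 7.781 × 10^-3 mol
mass of H2C2O4 = 2.511 × 10^-3 × 90.03 = 0.2261 g
% H2C2O4 = 0.2261 / 1.223 × 100 = 18.48 %

18.48 %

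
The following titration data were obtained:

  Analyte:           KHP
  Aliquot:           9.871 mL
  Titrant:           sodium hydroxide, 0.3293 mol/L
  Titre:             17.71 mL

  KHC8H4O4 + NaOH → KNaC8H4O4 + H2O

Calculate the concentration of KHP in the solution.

0.5908 mol/L

n(NaOH) = 0.01771 L × 0.3293 mol/L = 5.832 × 10^-3 mol
n(KHC8H4O4) = 5.832 × 10^-3 mol (1:1 mole ratio)
[KHC8H4O4] = 5.832 × 10^-3 mol / 0.009871 L = 0.5908 mol/L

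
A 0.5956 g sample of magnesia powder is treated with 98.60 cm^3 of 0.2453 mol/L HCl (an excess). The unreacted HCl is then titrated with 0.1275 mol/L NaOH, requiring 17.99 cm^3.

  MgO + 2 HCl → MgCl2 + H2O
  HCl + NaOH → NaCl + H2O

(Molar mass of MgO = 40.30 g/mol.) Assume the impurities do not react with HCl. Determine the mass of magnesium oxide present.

n(HCl) added = 0.09860 × 0.2453 = 0.02419 mol
n(NaOH) used in back-titration = 0.01799 × 0.1275 = 2.294 × 10^-3 mol
n(HCl) left over = 2.294 × 10^-3 mol (1:1 ratio)
n(HCl) consumed by analyte = 0.02419 − 2.294 × 10^-3 = 0.02189 mol
From the 1:2 ratio, n(MgO) = 1/2 × 0.02189 = 0.01095 mol
mass of MgO = 0.01095 × 40.30 = 0.4411 g

0.4411 g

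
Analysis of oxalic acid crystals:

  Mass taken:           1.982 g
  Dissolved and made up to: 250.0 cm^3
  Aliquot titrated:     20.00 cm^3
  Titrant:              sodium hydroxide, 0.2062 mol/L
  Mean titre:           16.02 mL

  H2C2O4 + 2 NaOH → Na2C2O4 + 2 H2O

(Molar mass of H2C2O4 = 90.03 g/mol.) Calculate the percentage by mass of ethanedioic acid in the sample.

93.78 %

n(NaOH) per titration = 0.01602 × 0.2062 = 3.303 × 10^-3 mol
From the 1:2 ratio, n(H2C2O4) in each aliquot = 1/2 × 3.303 × 10^-3 = 1.652 × 10^-3 mol
n(H2C2O4) in the whole flask = 1.652 × 10^-3 × 250.0/20.00 = 0.02065 mol
mass of H2C2O4 = 0.02065 × 90.03 = 1.859 g
% H2C2O4 = 1.859 / 1.982 × 100 = 93.78 %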